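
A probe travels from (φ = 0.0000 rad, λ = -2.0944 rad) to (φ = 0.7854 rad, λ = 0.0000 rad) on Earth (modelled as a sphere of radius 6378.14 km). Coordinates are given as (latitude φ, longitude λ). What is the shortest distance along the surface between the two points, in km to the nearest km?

12324 km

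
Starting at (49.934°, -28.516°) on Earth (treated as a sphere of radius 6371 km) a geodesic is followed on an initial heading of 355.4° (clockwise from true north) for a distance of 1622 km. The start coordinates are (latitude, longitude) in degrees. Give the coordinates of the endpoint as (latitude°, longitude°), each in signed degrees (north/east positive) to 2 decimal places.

Angular distance δ = d/R = 1622/6371 = 0.25459 rad; initial bearing θ = 6.2029 rad.
sin φ₂ = sin φ₁ cos δ + cos φ₁ sin δ cos θ = (0.7653)(0.9678) + (0.6437)(0.2518)(0.9968) = 0.9022, so φ₂ = 64.45°.
Δλ = atan2(sin θ sin δ cos φ₁, cos δ − sin φ₁ sin φ₂) = atan2(-0.0130, 0.2773) = -2.684°.
λ₂ = -28.516° − 2.684° = -31.20°.

64.45°, -31.20°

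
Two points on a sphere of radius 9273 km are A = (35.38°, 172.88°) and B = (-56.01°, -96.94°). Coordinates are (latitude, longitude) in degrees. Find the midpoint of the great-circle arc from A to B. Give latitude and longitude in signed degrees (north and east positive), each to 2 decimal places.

The central angle between A and B is δ = 2.0732 rad.
With f = 0.5, the slerp weights are sin((1−f)δ)/sin δ = 0.9820 and sin(fδ)/sin δ = 0.9820.
Weighted sum of the unit vectors: (0.9820)·(-0.8090,0.1011,0.5790) + (0.9820)·(-0.0675,-0.5550,-0.8291) = (-0.8608, -0.4457, -0.2456).
Converting back: φ = atan2(z, √(x²+y²)) = -14.22°, λ = atan2(y, x) = -152.63°.

-14.22°, -152.63°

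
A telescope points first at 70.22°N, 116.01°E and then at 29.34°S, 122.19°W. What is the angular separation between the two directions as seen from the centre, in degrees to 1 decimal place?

128.1°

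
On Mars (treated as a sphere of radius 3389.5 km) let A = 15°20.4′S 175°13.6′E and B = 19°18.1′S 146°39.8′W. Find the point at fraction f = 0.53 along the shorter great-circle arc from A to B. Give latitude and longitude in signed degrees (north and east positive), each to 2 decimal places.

The central angle between A and B is δ = 0.6375 rad.
With f = 0.53, the slerp weights are sin((1−f)δ)/sin δ = 0.4959 and sin(fδ)/sin δ = 0.5569.
Weighted sum of the unit vectors: (0.4959)·(-0.9610,0.0802,-0.2645) + (0.5569)·(-0.7885,-0.5187,-0.3305) = (-0.9157, -0.2491, -0.3153).
Converting back: φ = atan2(z, √(x²+y²)) = -18.38°, λ = atan2(y, x) = -164.78°.

-18.38°, -164.78°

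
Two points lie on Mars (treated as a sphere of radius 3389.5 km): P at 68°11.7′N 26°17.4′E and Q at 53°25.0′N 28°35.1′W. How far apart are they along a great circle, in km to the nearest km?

1727 km

With latitudes φ₁ = 68.195°, φ₂ = 53.417° and longitude difference Δλ = -54.875°:
cos c = sin φ₁ sin φ₂ + cos φ₁ cos φ₂ cos Δλ = (0.9285)(0.8030) + (0.3714)(0.5960)(0.5754) = 0.87291,
so c = arccos(0.87291) = 0.50965 rad.
Distance = R·c = 3389.5 × 0.5097 ≈ 1727 km.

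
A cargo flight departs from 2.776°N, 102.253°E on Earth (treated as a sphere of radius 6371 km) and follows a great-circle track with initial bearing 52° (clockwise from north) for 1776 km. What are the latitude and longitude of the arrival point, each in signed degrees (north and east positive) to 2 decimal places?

12.46°, 115.08°

Angular distance δ = d/R = 1776/6371 = 0.27876 rad; initial bearing θ = 0.9076 rad.
sin φ₂ = sin φ₁ cos δ + cos φ₁ sin δ cos θ = (0.0484)(0.9614) + (0.9988)(0.2752)(0.6157) = 0.2158, so φ₂ = 12.46°.
Δλ = atan2(sin θ sin δ cos φ₁, cos δ − sin φ₁ sin φ₂) = atan2(0.2166, 0.9509) = 12.830°.
λ₂ = 102.253° + 12.830° = 115.08°.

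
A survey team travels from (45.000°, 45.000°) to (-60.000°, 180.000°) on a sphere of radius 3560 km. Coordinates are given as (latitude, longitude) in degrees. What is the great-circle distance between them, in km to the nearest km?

9294 km

With latitudes φ₁ = 45.000°, φ₂ = -60.000° and longitude difference Δλ = 135.000°:
cos c = sin φ₁ sin φ₂ + cos φ₁ cos φ₂ cos Δλ = (0.7071)(-0.8660) + (0.7071)(0.5000)(-0.7071) = -0.86237,
so c = arccos(-0.86237) = 2.61073 rad.
Distance = R·c = 3560 × 2.6107 ≈ 9294 km.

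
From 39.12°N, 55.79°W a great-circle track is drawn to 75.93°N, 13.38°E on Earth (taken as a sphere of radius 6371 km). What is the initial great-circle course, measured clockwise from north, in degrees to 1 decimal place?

Δλ = 69.170° = 1.2072 rad.
y = sin Δλ · cos φ₂ = (0.9346)(0.2431) = 0.2272
x = cos φ₁ sin φ₂ − sin φ₁ cos φ₂ cos Δλ = (0.7758)(0.9700) − (0.6309)(0.2431)(0.3556) = 0.6980
θ = atan2(y, x) = 18.03°, so the bearing is 18.0°.

18.0°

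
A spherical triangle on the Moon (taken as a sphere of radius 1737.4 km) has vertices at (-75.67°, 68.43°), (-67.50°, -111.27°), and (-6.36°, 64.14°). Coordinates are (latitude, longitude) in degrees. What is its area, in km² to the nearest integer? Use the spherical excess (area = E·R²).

149375 km²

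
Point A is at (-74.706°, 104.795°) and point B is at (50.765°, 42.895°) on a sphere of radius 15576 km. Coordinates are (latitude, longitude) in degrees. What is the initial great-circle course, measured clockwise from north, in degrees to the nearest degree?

With φ₁ = -1.3039, φ₂ = 0.8860, Δλ = -1.0804 rad, the forward-azimuth formula gives
θ = atan2( sin Δλ cos φ₂ , cos φ₁ sin φ₂ − sin φ₁ cos φ₂ cos Δλ ) = atan2(-0.5579, 0.4917) = -48.61°.
Adding 360° brings this into [0°, 360°): 311°.

311°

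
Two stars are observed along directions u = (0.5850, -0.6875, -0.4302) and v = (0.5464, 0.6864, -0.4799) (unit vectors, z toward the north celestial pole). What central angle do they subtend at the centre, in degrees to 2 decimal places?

u·v = 0.0542; |u| = 1.0000, |v| = 1.0000.
cos θ = (u·v)/(|u||v|) = 0.0542, so θ = 86.89°.

86.89°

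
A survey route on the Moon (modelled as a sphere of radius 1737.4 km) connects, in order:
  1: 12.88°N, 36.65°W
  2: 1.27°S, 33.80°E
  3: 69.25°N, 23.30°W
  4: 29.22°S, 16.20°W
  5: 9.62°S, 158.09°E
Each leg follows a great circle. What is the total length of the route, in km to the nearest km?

11849 km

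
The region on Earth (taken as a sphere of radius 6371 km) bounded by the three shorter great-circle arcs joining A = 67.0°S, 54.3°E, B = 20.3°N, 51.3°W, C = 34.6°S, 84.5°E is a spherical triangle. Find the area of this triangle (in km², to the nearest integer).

Side lengths (central angles): a = 2.4196, b = 0.6424, c = 2.0019 rad; semiperimeter s = 2.5319.
By l'Huilier's theorem, tan(E/4) = √[tan(s/2) tan((s−a)/2) tan((s−b)/2) tan((s−c)/2)], giving spherical excess E = 1.0138 rad.
Area = E·R² = 1.0138 × (6371)² ≈ 41151624 km².

41151624 km²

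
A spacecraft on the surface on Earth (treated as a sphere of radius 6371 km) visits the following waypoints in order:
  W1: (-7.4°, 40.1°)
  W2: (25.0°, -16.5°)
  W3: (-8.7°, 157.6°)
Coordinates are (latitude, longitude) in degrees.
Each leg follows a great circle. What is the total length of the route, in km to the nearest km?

Leg W1→W2: central angle 1.1148 rad, distance 7102.7 km.
Leg W2→W3: central angle 2.8407 rad, distance 18097.8 km.
Total: 7102.7 + 18097.8 ≈ 25200 km.

25200 km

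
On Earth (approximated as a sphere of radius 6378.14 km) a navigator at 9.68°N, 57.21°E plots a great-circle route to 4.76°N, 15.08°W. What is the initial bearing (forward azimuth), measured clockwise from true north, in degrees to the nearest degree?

Δλ = -72.290° = -1.2617 rad.
y = sin Δλ · cos φ₂ = (-0.9526)(0.9966) = -0.9493
x = cos φ₁ sin φ₂ − sin φ₁ cos φ₂ cos Δλ = (0.9858)(0.0830) − (0.1681)(0.9966)(0.3042) = 0.0308
θ = atan2(y, x) = -88.14°; adding 360° gives 272°.

272°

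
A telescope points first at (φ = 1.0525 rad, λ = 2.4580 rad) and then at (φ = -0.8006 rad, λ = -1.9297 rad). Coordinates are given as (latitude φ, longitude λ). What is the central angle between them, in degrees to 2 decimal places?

In radians: φ₁ = 1.0525, φ₂ = -0.8006, Δλ = 108.603° = 1.8955 rad.
Haversine: a = sin²(Δφ/2) + cos φ₁ cos φ₂ sin²(Δλ/2) = 0.6393 + (0.4954)(0.6963)(0.6595) = 0.86677.
Central angle c = 2·arcsin(√a) = 2.39432 rad.
So the angular separation is 137.18°.

137.18°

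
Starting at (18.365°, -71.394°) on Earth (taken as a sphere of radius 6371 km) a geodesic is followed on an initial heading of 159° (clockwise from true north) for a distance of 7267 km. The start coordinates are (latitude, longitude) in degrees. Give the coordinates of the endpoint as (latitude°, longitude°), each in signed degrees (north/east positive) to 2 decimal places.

-42.37°, -45.23°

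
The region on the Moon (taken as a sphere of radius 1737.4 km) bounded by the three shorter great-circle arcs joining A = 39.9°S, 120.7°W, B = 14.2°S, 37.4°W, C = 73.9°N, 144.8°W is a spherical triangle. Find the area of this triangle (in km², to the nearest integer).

Side lengths (central angles): a = 1.8924, b = 2.0065, c = 1.3242 rad; semiperimeter s = 2.6116.
By l'Huilier's theorem, tan(E/4) = √[tan(s/2) tan((s−a)/2) tan((s−b)/2) tan((s−c)/2)], giving spherical excess E = 2.0708 rad.
Area = E·R² = 2.0708 × (1737.4)² ≈ 6250785 km².

6250785 km²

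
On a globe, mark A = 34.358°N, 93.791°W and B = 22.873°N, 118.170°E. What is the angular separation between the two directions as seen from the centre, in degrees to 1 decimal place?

Let φ₁ = 0.5997 rad, φ₂ = 0.3992 rad, and Δλ = -2.5838 rad.
cos c = sin φ₁ sin φ₂ + cos φ₁ cos φ₂ cos Δλ = (0.5644)(0.3887) + (0.8255)(0.9214)(-0.8484) = -0.42595,
so c = arccos(-0.42595) = 2.01081 rad.
So the angular separation is 115.2°.

115.2°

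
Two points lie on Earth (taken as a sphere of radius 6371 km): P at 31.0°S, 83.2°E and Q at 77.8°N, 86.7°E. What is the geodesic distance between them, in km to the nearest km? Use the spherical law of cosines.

In radians: φ₁ = -0.5411, φ₂ = 1.3579, Δλ = 3.500° = 0.0611 rad.
cos c = sin φ₁ sin φ₂ + cos φ₁ cos φ₂ cos Δλ = (-0.5150)(0.9774) + (0.8572)(0.2113)(0.9981) = -0.32260,
so c = arccos(-0.32260) = 1.89928 rad.
Distance = R·c = 6371 × 1.8993 ≈ 12100 km.

12100 km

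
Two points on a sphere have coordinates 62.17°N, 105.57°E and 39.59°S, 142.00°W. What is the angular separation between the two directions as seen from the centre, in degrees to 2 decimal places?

In radians: φ₁ = 1.0851, φ₂ = -0.6910, Δλ = 112.430° = 1.9623 rad.
cos c = sin φ₁ sin φ₂ + cos φ₁ cos φ₂ cos Δλ = (0.8843)(-0.6373) + (0.4668)(0.7706)(-0.3816) = -0.70085,
so c = arccos(-0.70085) = 2.34738 rad.
So the angular separation is 134.50°.

134.50°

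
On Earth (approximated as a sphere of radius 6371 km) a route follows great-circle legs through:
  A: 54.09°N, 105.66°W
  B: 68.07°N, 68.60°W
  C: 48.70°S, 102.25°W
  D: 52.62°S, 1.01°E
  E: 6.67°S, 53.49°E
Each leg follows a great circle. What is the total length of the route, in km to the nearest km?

29347 km

Leg A→B: central angle 0.3868 rad, distance 2464.1 km.
Leg B→C: central angle 2.0849 rad, distance 13282.6 km.
Leg C→D: central angle 1.0413 rad, distance 6634.3 km.
Leg D→E: central angle 1.0933 rad, distance 6965.5 km.
Total: 2464.1 + 13282.6 + 6634.3 + 6965.5 ≈ 29347 km.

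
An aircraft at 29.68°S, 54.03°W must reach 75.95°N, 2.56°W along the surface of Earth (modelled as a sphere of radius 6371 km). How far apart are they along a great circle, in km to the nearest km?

12279 km

Let φ₁ = -0.5180 rad, φ₂ = 1.3256 rad, and Δλ = 0.8983 rad.
cos c = sin φ₁ sin φ₂ + cos φ₁ cos φ₂ cos Δλ = (-0.4952)(0.9701) + (0.8688)(0.2428)(0.6229) = -0.34896,
so c = arccos(-0.34896) = 1.92725 rad.
Distance = R·c = 6371 × 1.9273 ≈ 12279 km.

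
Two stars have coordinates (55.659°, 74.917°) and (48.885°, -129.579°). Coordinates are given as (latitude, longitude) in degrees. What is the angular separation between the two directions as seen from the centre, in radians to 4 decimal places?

1.2823 rad

Let φ₁ = 0.9714 rad, φ₂ = 0.8532 rad, and Δλ = 2.7141 rad.
cos c = sin φ₁ sin φ₂ + cos φ₁ cos φ₂ cos Δλ = (0.8257)(0.7534) + (0.5641)(0.6576)(-0.9100) = 0.28451,
so c = arccos(0.28451) = 1.28230 rad.
So the angular separation is 1.2823 rad.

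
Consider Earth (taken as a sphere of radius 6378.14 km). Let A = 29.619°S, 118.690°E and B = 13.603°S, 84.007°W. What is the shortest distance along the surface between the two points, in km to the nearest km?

14644 km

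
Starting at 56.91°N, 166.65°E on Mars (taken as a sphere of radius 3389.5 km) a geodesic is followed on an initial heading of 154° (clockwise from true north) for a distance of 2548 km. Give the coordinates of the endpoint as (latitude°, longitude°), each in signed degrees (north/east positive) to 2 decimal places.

16.08°, -175.20°

Angular distance δ = d/R = 2548/3389.5 = 0.75173 rad; initial bearing θ = 2.6878 rad.
sin φ₂ = sin φ₁ cos δ + cos φ₁ sin δ cos θ = (0.8378)(0.7305) + (0.5460)(0.6829)(-0.8988) = 0.2769, so φ₂ = 16.08°.
Δλ = atan2(sin θ sin δ cos φ₁, cos δ − sin φ₁ sin φ₂) = atan2(0.1634, 0.4985) = 18.153°.
λ₂ = 166.650° + 18.153° = 184.80° → -175.20° after wrapping to (−180°, 180°].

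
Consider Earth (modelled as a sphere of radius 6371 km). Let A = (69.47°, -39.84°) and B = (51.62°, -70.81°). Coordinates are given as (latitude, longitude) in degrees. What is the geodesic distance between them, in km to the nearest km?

2552 km

With latitudes φ₁ = 69.470°, φ₂ = 51.620° and longitude difference Δλ = -30.970°:
cos c = sin φ₁ sin φ₂ + cos φ₁ cos φ₂ cos Δλ = (0.9365)(0.7839) + (0.3507)(0.6209)(0.8574) = 0.92082,
so c = arccos(0.92082) = 0.40062 rad.
Distance = R·c = 6371 × 0.4006 ≈ 2552 km.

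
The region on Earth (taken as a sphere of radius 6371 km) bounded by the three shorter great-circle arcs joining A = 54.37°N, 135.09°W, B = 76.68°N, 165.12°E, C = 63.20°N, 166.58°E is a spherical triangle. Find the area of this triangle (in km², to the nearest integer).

2551602 km²

Side lengths (central angles): a = 0.2354, b = 0.5288, c = 0.5385 rad; semiperimeter s = 0.6514.
By l'Huilier's theorem, tan(E/4) = √[tan(s/2) tan((s−a)/2) tan((s−b)/2) tan((s−c)/2)], giving spherical excess E = 0.0629 rad.
Area = E·R² = 0.0629 × (6371)² ≈ 2551602 km².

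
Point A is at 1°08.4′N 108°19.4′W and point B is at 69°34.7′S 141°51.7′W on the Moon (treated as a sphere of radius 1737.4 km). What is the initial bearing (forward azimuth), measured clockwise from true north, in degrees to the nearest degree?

192°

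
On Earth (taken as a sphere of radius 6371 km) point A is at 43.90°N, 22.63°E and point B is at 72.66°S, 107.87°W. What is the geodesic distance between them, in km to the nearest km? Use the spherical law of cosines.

15930 km

In radians: φ₁ = 0.7662, φ₂ = -1.2682, Δλ = -130.500° = -2.2777 rad.
cos c = sin φ₁ sin φ₂ + cos φ₁ cos φ₂ cos Δλ = (0.6934)(-0.9546) + (0.7206)(0.2980)(-0.6494) = -0.80136,
so c = arccos(-0.80136) = 2.50036 rad.
Distance = R·c = 6371 × 2.5004 ≈ 15930 km.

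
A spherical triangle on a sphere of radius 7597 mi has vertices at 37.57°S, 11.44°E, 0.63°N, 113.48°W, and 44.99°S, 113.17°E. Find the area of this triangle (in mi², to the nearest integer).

Side lengths (central angles): a = 2.0866, b = 1.2481, c = 2.0492 rad; semiperimeter s = 2.6920.
By l'Huilier's theorem, tan(E/4) = √[tan(s/2) tan((s−a)/2) tan((s−b)/2) tan((s−c)/2)], giving spherical excess E = 2.2564 rad.
Area = E·R² = 2.2564 × (7597)² ≈ 130228464 mi².

130228464 mi²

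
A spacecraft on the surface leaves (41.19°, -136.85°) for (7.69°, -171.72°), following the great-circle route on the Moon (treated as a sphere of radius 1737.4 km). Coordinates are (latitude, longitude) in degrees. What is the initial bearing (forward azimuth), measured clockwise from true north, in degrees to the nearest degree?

232°

With φ₁ = 0.7189, φ₂ = 0.1342, Δλ = -0.6086 rad, the forward-azimuth formula gives
θ = atan2( sin Δλ cos φ₂ , cos φ₁ sin φ₂ − sin φ₁ cos φ₂ cos Δλ ) = atan2(-0.5666, -0.4348) = -127.50°.
Adding 360° brings this into [0°, 360°): 232°.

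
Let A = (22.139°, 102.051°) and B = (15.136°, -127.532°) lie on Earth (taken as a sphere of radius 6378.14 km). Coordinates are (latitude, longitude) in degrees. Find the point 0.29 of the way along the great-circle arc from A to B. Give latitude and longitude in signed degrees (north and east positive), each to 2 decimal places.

36.61°, 138.26°

The central angle between A and B is δ = 2.0729 rad.
With f = 0.29, the slerp weights are sin((1−f)δ)/sin δ = 1.1352 and sin(fδ)/sin δ = 0.6453.
Weighted sum of the unit vectors: (1.1352)·(-0.1934,0.9059,0.3769) + (0.6453)·(-0.5881,-0.7655,0.2611) = (-0.5990, 0.5344, 0.5963).
Converting back: φ = atan2(z, √(x²+y²)) = 36.61°, λ = atan2(y, x) = 138.26°.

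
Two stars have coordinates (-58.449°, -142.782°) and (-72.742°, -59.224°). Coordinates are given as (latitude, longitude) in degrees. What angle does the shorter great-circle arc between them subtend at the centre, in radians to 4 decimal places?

In radians: φ₁ = -1.0201, φ₂ = -1.2696, Δλ = 83.558° = 1.4584 rad.
Haversine: a = sin²(Δφ/2) + cos φ₁ cos φ₂ sin²(Δλ/2) = 0.0155 + (0.5233)(0.2967)(0.4439) = 0.08439.
Central angle c = 2·arcsin(√a) = 0.58949 rad.
So the angular separation is 0.5895 rad.

0.5895 rad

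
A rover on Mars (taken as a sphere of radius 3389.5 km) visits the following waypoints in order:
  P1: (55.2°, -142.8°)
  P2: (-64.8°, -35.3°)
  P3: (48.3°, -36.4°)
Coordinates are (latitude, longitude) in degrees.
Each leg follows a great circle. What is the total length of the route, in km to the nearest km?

15251 km

Leg P1→P2: central angle 2.5254 rad, distance 8559.8 km.
Leg P2→P3: central angle 1.9740 rad, distance 6691.0 km.
Total: 8559.8 + 6691.0 ≈ 15251 km.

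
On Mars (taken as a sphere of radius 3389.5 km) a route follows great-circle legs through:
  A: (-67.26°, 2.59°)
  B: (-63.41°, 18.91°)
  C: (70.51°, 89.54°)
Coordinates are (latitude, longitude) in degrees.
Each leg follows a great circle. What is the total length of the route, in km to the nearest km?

8891 km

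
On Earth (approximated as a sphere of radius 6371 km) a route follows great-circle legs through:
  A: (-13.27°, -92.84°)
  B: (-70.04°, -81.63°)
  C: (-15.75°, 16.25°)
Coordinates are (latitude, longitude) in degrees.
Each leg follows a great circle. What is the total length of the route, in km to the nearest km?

Leg A→B: central angle 0.9984 rad, distance 6360.7 km.
Leg B→C: central angle 1.3591 rad, distance 8659.0 km.
Total: 6360.7 + 8659.0 ≈ 15020 km.

15020 km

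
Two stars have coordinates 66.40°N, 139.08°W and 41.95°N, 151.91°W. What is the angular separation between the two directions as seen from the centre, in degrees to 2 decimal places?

In radians: φ₁ = 1.1589, φ₂ = 0.7322, Δλ = -12.830° = -0.2239 rad.
Haversine: a = sin²(Δφ/2) + cos φ₁ cos φ₂ sin²(Δλ/2) = 0.0448 + (0.4003)(0.7437)(0.0125) = 0.04856.
Central angle c = 2·arcsin(√a) = 0.44435 rad.
So the angular separation is 25.46°.

25.46°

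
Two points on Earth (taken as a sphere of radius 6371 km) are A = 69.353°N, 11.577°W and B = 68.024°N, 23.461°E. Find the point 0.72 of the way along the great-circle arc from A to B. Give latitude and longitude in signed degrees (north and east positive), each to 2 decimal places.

69.11°, 14.24°

The central angle between A and B is δ = 0.2204 rad.
With f = 0.72, the slerp weights are sin((1−f)δ)/sin δ = 0.2821 and sin(fδ)/sin δ = 0.7228.
Weighted sum of the unit vectors: (0.2821)·(0.3454,-0.0708,0.9358) + (0.7228)·(0.3433,0.1490,0.9273) = (0.3456, 0.0877, 0.9343).
Converting back: φ = atan2(z, √(x²+y²)) = 69.11°, λ = atan2(y, x) = 14.24°.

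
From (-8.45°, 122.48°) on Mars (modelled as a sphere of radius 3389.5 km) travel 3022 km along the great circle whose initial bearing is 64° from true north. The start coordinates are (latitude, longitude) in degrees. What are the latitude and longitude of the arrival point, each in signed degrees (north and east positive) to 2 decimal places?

Angular distance δ = d/R = 3022/3389.5 = 0.89158 rad; initial bearing θ = 1.1170 rad.
sin φ₂ = sin φ₁ cos δ + cos φ₁ sin δ cos θ = (-0.1469)(0.6282) + (0.9891)(0.7781)(0.4384) = 0.2451, so φ₂ = 14.19°.
Δλ = atan2(sin θ sin δ cos φ₁, cos δ − sin φ₁ sin φ₂) = atan2(0.6917, 0.6642) = 46.163°.
λ₂ = 122.480° + 46.163° = 168.64°.

14.19°, 168.64°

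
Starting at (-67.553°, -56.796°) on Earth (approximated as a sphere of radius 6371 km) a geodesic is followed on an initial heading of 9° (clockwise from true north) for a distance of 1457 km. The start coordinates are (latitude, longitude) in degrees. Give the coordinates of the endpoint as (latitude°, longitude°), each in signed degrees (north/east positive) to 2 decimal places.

Angular distance δ = d/R = 1457/6371 = 0.22869 rad; initial bearing θ = 0.1571 rad.
sin φ₂ = sin φ₁ cos δ + cos φ₁ sin δ cos θ = (-0.9242)(0.9740) + (0.3818)(0.2267)(0.9877) = -0.8147, so φ₂ = -54.56°.
Δλ = atan2(sin θ sin δ cos φ₁, cos δ − sin φ₁ sin φ₂) = atan2(0.0135, 0.2210) = 3.506°.
λ₂ = -56.796° + 3.506° = -53.29°.

-54.56°, -53.29°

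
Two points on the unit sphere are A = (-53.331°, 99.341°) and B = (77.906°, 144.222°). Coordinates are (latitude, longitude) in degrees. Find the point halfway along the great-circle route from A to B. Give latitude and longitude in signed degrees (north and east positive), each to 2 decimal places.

The central angle between A and B is δ = 2.3401 rad.
With f = 0.5, the slerp weights are sin((1−f)δ)/sin δ = 1.2817 and sin(fδ)/sin δ = 1.2817.
Weighted sum of the unit vectors: (1.2817)·(-0.0969,0.5893,-0.8021) + (1.2817)·(-0.1700,0.1225,0.9778) = (-0.3421, 0.9123, 0.2252).
Converting back: φ = atan2(z, √(x²+y²)) = 13.01°, λ = atan2(y, x) = 110.56°.

13.01°, 110.56°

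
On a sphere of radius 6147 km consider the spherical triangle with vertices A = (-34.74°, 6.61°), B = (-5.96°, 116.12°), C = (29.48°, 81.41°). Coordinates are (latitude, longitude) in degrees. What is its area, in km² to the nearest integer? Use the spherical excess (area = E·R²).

37443583 km²

Side lengths (central angles): a = 0.8491, b = 1.6638, c = 1.7862 rad; semiperimeter s = 2.1496.
By l'Huilier's theorem, tan(E/4) = √[tan(s/2) tan((s−a)/2) tan((s−b)/2) tan((s−c)/2)], giving spherical excess E = 0.9909 rad.
Area = E·R² = 0.9909 × (6147)² ≈ 37443583 km².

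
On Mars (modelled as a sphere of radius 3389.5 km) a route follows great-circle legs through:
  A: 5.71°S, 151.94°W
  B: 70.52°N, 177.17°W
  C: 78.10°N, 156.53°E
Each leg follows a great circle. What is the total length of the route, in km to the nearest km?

Leg A→B: central angle 1.3629 rad, distance 4619.7 km.
Leg B→C: central angle 0.1783 rad, distance 604.4 km.
Total: 4619.7 + 604.4 ≈ 5224 km.

5224 km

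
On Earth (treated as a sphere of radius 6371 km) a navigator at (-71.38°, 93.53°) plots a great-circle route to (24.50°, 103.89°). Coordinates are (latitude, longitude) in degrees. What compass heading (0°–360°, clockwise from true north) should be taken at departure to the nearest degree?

9°

With φ₁ = -1.2458, φ₂ = 0.4276, Δλ = 0.1808 rad, the forward-azimuth formula gives
θ = atan2( sin Δλ cos φ₂ , cos φ₁ sin φ₂ − sin φ₁ cos φ₂ cos Δλ ) = atan2(0.1636, 0.9807) = 9.47°.
So the initial bearing is 9°.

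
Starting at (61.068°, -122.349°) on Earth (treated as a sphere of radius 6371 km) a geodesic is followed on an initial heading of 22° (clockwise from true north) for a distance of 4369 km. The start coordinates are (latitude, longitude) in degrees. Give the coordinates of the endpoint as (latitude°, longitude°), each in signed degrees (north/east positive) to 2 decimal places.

74.03°, -1.90°

Angular distance δ = d/R = 4369/6371 = 0.68576 rad; initial bearing θ = 0.3840 rad.
sin φ₂ = sin φ₁ cos δ + cos φ₁ sin δ cos θ = (0.8752)(0.7739) + (0.4838)(0.6333)(0.9272) = 0.9614, so φ₂ = 74.03°.
Δλ = atan2(sin θ sin δ cos φ₁, cos δ − sin φ₁ sin φ₂) = atan2(0.1148, -0.0675) = 120.451°.
λ₂ = -122.349° + 120.451° = -1.90°.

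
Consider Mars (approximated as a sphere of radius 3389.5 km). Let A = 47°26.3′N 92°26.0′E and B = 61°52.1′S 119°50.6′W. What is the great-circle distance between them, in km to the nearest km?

In radians: φ₁ = 0.8280, φ₂ = -1.0798, Δλ = 147.723° = 2.5783 rad.
cos c = sin φ₁ sin φ₂ + cos φ₁ cos φ₂ cos Δλ = (0.7365)(-0.8819) + (0.6764)(0.4715)(-0.8455) = -0.91917,
so c = arccos(-0.91917) = 2.73677 rad.
Distance = R·c = 3389.5 × 2.7368 ≈ 9276 km.

9276 km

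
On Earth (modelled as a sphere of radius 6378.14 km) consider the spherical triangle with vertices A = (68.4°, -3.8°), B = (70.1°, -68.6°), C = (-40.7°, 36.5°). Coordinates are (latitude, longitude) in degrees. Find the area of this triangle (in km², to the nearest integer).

12838226 km²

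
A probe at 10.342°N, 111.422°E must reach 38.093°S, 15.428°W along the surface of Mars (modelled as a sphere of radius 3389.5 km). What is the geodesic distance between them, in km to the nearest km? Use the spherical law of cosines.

7401 km

Let φ₁ = 0.1805 rad, φ₂ = -0.6648 rad, and Δλ = -2.2140 rad.
cos c = sin φ₁ sin φ₂ + cos φ₁ cos φ₂ cos Δλ = (0.1795)(-0.6169) + (0.9838)(0.7870)(-0.5997) = -0.57507,
so c = arccos(-0.57507) = 2.18349 rad.
Distance = R·c = 3389.5 × 2.1835 ≈ 7401 km.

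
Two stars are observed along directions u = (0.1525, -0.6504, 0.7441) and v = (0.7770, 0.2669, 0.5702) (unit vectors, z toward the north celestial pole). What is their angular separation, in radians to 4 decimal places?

1.1927 rad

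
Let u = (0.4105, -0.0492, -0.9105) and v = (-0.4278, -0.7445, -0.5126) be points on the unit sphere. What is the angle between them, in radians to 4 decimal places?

1.2369 rad

u·v = 0.3277; |u| = 1.0000, |v| = 1.0000.
cos θ = (u·v)/(|u||v|) = 0.3277, so θ = 1.2369 rad.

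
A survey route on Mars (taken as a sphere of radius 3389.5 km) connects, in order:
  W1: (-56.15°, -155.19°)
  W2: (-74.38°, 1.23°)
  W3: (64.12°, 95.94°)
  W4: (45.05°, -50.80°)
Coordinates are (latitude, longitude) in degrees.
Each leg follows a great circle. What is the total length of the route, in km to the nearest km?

Leg W1→W2: central angle 0.8468 rad, distance 2870.3 km.
Leg W2→W3: central angle 2.6386 rad, distance 8943.5 km.
Leg W3→W4: central angle 1.1822 rad, distance 4007.1 km.
Total: 2870.3 + 8943.5 + 4007.1 ≈ 15821 km.

15821 km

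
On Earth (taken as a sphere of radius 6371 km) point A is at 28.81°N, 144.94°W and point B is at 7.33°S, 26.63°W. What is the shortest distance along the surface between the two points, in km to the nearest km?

13151 km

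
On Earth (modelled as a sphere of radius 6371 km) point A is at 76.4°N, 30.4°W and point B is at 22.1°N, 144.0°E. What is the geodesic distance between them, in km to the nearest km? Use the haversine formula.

9056 km

In radians: φ₁ = 1.3334, φ₂ = 0.3857, Δλ = 174.400° = 3.0439 rad.
Haversine: a = sin²(Δφ/2) + cos φ₁ cos φ₂ sin²(Δλ/2) = 0.2082 + (0.2351)(0.9265)(0.9976) = 0.42558.
Central angle c = 2·arcsin(√a) = 1.42139 rad.
Distance = R·c = 6371 × 1.4214 ≈ 9056 km.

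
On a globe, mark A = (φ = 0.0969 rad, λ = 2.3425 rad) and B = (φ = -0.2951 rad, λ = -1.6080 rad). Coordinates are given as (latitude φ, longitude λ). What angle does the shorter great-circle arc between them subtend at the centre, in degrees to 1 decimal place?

With latitudes φ₁ = 5.552°, φ₂ = -16.908° and longitude difference Δλ = 133.653°:
Haversine: a = sin²(Δφ/2) + cos φ₁ cos φ₂ sin²(Δλ/2) = 0.0379 + (0.9953)(0.9568)(0.8451) = 0.84274.
Central angle c = 2·arcsin(√a) = 2.32607 rad.
So the angular separation is 133.3°.

133.3°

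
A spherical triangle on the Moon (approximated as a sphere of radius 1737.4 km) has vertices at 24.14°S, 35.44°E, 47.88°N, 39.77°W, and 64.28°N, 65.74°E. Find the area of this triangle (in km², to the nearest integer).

Side lengths (central angles): a = 0.9392, b = 1.5973, c = 1.7184 rad; semiperimeter s = 2.1275.
By l'Huilier's theorem, tan(E/4) = √[tan(s/2) tan((s−a)/2) tan((s−b)/2) tan((s−c)/2)], giving spherical excess E = 1.0238 rad.
Area = E·R² = 1.0238 × (1737.4)² ≈ 3090400 km².

3090400 km²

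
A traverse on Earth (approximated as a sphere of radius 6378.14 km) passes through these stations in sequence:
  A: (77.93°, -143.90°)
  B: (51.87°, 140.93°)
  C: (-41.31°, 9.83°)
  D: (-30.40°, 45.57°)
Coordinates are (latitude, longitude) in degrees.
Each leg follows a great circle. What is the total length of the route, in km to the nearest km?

23694 km

Leg A→B: central angle 0.6397 rad, distance 4080.2 km.
Leg B→C: central angle 2.5395 rad, distance 16197.3 km.
Leg C→D: central angle 0.5357 rad, distance 3416.7 km.
Total: 4080.2 + 16197.3 + 3416.7 ≈ 23694 km.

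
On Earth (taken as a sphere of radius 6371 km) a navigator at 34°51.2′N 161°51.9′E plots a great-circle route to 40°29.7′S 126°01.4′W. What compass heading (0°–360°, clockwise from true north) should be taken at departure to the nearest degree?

With φ₁ = 0.6083, φ₂ = -0.7068, Δλ = 1.2586 rad, the forward-azimuth formula gives
θ = atan2( sin Δλ cos φ₂ , cos φ₁ sin φ₂ − sin φ₁ cos φ₂ cos Δλ ) = atan2(0.7237, -0.6664) = 132.64°.
So the initial bearing is 133°.

133°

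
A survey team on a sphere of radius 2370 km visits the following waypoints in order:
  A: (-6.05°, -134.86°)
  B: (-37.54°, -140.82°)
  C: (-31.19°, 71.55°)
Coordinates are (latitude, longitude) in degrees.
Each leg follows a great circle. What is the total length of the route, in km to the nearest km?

Leg A→B: central angle 0.5577 rad, distance 1321.8 km.
Leg B→C: central angle 1.8311 rad, distance 4339.7 km.
Total: 1321.8 + 4339.7 ≈ 5661 km.

5661 km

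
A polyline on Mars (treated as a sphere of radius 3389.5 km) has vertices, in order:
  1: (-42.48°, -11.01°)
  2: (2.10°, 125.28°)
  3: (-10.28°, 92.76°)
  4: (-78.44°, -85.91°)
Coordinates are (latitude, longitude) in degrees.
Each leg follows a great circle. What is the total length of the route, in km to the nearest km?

14779 km

Leg 1→2: central angle 2.1622 rad, distance 7328.7 km.
Leg 2→3: central angle 0.6049 rad, distance 2050.2 km.
Leg 3→4: central angle 1.5931 rad, distance 5399.8 km.
Total: 7328.7 + 2050.2 + 5399.8 ≈ 14779 km.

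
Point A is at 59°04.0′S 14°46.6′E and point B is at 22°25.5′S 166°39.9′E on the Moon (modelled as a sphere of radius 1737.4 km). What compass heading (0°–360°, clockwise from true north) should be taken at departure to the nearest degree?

Δλ = 151.888° = 2.6510 rad.
y = sin Δλ · cos φ₂ = (0.4712)(0.9244) = 0.4356
x = cos φ₁ sin φ₂ − sin φ₁ cos φ₂ cos Δλ = (0.5140)(-0.3815) − (-0.8578)(0.9244)(-0.8820) = -0.8955
θ = atan2(y, x) = 154.06°, so the bearing is 154°.

154°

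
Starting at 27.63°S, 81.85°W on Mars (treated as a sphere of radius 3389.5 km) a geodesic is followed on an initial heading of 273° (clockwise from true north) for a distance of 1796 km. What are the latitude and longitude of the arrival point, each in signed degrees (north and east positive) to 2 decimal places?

Angular distance δ = d/R = 1796/3389.5 = 0.52987 rad; initial bearing θ = 4.7647 rad.
sin φ₂ = sin φ₁ cos δ + cos φ₁ sin δ cos θ = (-0.4638)(0.8629) + (0.8860)(0.5054)(0.0523) = -0.3767, so φ₂ = -22.13°.
Δλ = atan2(sin θ sin δ cos φ₁, cos δ − sin φ₁ sin φ₂) = atan2(-0.4472, 0.6882) = -33.016°.
λ₂ = -81.850° − 33.016° = -114.87°.

-22.13°, -114.87°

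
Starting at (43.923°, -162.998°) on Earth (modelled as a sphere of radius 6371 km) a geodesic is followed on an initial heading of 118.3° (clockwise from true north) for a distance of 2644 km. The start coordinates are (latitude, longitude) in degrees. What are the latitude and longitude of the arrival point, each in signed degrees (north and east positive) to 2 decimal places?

Angular distance δ = d/R = 2644/6371 = 0.41501 rad; initial bearing θ = 2.0647 rad.
sin φ₂ = sin φ₁ cos δ + cos φ₁ sin δ cos θ = (0.6937)(0.9151) + (0.7203)(0.4032)(-0.4741) = 0.4971, so φ₂ = 29.81°.
Δλ = atan2(sin θ sin δ cos φ₁, cos δ − sin φ₁ sin φ₂) = atan2(0.2557, 0.5703) = 24.151°.
λ₂ = -162.998° + 24.151° = -138.85°.

29.81°, -138.85°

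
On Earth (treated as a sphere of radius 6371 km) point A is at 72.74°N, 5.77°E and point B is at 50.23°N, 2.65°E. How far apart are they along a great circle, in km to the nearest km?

2508 km

In radians: φ₁ = 1.2696, φ₂ = 0.8767, Δλ = -3.120° = -0.0545 rad.
cos c = sin φ₁ sin φ₂ + cos φ₁ cos φ₂ cos Δλ = (0.9550)(0.7686) + (0.2967)(0.6397)(0.9985) = 0.92353,
so c = arccos(0.92353) = 0.39361 rad.
Distance = R·c = 6371 × 0.3936 ≈ 2508 km.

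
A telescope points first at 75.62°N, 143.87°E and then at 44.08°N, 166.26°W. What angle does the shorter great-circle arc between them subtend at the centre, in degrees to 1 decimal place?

In radians: φ₁ = 1.3198, φ₂ = 0.7693, Δλ = 49.870° = 0.8704 rad.
Haversine: a = sin²(Δφ/2) + cos φ₁ cos φ₂ sin²(Δλ/2) = 0.0739 + (0.2484)(0.7184)(0.1777) = 0.10557.
Central angle c = 2·arcsin(√a) = 0.66185 rad.
So the angular separation is 37.9°.

37.9°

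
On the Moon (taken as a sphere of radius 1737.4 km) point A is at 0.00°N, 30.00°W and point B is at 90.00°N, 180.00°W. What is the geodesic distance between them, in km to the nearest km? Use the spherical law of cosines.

Let φ₁ = 0.0000 rad, φ₂ = 1.5708 rad, and Δλ = -2.6180 rad.
cos c = sin φ₁ sin φ₂ + cos φ₁ cos φ₂ cos Δλ = (0.0000)(1.0000) + (1.0000)(0.0000)(-0.8660) = 0.00000,
so c = arccos(0.00000) = 1.57080 rad.
Distance = R·c = 1737.4 × 1.5708 ≈ 2729 km.

2729 km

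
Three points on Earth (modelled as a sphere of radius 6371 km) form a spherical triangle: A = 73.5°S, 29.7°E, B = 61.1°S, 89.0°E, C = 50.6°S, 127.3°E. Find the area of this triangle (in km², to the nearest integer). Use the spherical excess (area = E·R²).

2680445 km²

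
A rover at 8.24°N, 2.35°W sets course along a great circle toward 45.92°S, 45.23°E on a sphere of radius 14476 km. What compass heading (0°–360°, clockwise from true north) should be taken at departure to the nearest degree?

147°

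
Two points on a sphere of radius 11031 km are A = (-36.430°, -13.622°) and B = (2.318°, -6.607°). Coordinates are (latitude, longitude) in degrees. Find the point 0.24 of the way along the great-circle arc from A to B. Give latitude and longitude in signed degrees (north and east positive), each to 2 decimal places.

-27.16°, -11.59°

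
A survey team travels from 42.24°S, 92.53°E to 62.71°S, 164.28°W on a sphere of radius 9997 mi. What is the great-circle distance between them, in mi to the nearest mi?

10237 mi

With latitudes φ₁ = -42.240°, φ₂ = -62.710° and longitude difference Δλ = 103.190°:
Haversine: a = sin²(Δφ/2) + cos φ₁ cos φ₂ sin²(Δλ/2) = 0.0316 + (0.7403)(0.4585)(0.6141) = 0.24002.
Central angle c = 2·arcsin(√a) = 1.02399 rad.
Distance = R·c = 9997 × 1.0240 ≈ 10237 mi.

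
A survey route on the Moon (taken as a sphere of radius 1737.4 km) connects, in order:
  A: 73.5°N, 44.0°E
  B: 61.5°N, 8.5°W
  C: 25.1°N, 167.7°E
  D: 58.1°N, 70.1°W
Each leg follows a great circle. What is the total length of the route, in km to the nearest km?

Leg A→B: central angle 0.3894 rad, distance 676.6 km.
Leg B→C: central angle 1.6292 rad, distance 2830.5 km.
Leg C→D: central angle 1.4655 rad, distance 2546.1 km.
Total: 676.6 + 2830.5 + 2546.1 ≈ 6053 km.

6053 km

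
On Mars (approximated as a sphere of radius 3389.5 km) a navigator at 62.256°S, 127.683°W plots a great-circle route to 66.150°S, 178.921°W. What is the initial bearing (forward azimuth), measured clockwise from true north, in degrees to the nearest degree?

237°

Δλ = -51.238° = -0.8943 rad.
y = sin Δλ · cos φ₂ = (-0.7798)(0.4043) = -0.3153
x = cos φ₁ sin φ₂ − sin φ₁ cos φ₂ cos Δλ = (0.4655)(-0.9146) − (-0.8850)(0.4043)(0.6261) = -0.2017
θ = atan2(y, x) = -122.61°; adding 360° gives 237°.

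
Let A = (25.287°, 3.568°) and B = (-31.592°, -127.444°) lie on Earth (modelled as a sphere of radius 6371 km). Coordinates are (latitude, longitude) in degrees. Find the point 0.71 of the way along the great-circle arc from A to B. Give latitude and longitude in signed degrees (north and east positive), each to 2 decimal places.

-21.17°, -84.40°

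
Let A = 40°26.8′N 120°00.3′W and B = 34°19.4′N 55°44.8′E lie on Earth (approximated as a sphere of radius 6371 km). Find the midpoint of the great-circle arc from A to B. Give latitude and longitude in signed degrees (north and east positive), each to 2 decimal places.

Central angle δ = 1.8348 rad. Interpolating on the sphere with fraction f = 0.5:
P = [sin((1−f)δ)·A + sin(fδ)·B] / sin δ = 0.8225·A + 0.8225·B in Cartesian coordinates,
giving P = (0.0693, 0.0194, 0.9974), i.e. latitude 85.87°, longitude 15.65°.

85.87°, 15.65°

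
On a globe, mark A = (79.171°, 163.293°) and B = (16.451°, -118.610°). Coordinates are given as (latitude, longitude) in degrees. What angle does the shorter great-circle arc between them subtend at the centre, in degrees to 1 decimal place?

Let φ₁ = 1.3818 rad, φ₂ = 0.2871 rad, and Δλ = 1.3630 rad.
Haversine: a = sin²(Δφ/2) + cos φ₁ cos φ₂ sin²(Δλ/2) = 0.2708 + (0.1879)(0.9591)(0.3969) = 0.34234.
Central angle c = 2·arcsin(√a) = 1.25001 rad.
So the angular separation is 71.6°.

71.6°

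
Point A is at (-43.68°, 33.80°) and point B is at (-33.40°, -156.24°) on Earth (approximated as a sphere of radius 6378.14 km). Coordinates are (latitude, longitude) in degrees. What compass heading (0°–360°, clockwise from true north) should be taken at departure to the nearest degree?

171°

With φ₁ = -0.7624, φ₂ = -0.5829, Δλ = 2.9664 rad, the forward-azimuth formula gives
θ = atan2( sin Δλ cos φ₂ , cos φ₁ sin φ₂ − sin φ₁ cos φ₂ cos Δλ ) = atan2(0.1455, -0.9659) = 171.43°.
So the initial bearing is 171°.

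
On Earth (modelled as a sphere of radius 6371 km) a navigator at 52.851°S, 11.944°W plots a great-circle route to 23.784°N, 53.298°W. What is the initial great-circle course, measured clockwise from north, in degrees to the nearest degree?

323°

Δλ = -41.354° = -0.7218 rad.
y = sin Δλ · cos φ₂ = (-0.6607)(0.9151) = -0.6046
x = cos φ₁ sin φ₂ − sin φ₁ cos φ₂ cos Δλ = (0.6039)(0.4033) − (-0.7971)(0.9151)(0.7506) = 0.7910
θ = atan2(y, x) = -37.39°; adding 360° gives 323°.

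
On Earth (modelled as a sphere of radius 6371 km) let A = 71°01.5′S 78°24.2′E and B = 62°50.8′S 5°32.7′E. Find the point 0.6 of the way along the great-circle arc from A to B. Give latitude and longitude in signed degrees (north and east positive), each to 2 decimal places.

-69.80°, 27.39°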